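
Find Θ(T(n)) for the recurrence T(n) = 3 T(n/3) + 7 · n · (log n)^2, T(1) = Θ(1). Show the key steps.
T(n) = Θ(n · (log n)^3)

Here log_3 3 = 1 and f(n) = 7 · n · (log n)^2 = Θ(n^(log_3 3) · (log n)^2). This is the extended Case 2 of the master theorem (f matches the critical exponent up to log factors), giving T(n) = Θ(n^(log_3 3) · (log n)^(2+1)) = Θ(n · (log n)^3).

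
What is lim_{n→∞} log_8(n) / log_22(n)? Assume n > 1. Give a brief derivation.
lim = ln(22) / ln(8) = log_8(22)

Change of base: log_8(n) = ln n / ln 8 and log_22(n) = ln n / ln 22. The ratio is (ln n / ln 8) · (ln 22 / ln n) = ln 22 / ln 8, a constant independent of n. So the limit is ln 22 / ln 8 = log_8(22).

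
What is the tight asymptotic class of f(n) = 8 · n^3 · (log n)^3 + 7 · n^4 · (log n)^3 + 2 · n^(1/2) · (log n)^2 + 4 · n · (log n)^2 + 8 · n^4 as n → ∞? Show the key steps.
f(n) ∈ Θ(n^4 · (log n)^3)

Compare the terms by growth order. For large n, n^a · (log n)^b dominates n^a' · (log n)^b' iff a > a', or (a = a' and b > b'). Ranking the 5 terms shows the dominant one is 7 · n^4 · (log n)^3. Hence f(n) ∈ Θ(n^4 · (log n)^3).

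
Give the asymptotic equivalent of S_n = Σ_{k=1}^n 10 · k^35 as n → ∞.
S_n ~ 5 · n^36 / 18

By integral comparison (Euler-Maclaurin), Σ_{k=1}^n 10 · k^35 = 10 · ∫_0^n x^35 dx + O(n^35) = 10 · n^36/36 = 5 · n^36 / 18 + O(n^35). (Equivalently, Faulhaber's formula gives the same leading term.)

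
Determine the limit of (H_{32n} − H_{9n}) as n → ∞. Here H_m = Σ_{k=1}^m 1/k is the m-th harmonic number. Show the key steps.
lim = ln(32/9)

Euler-Maclaurin gives H_m = ln m + γ + 1/(2m) + O(1/m^2). The γ and O(1/m) terms cancel in the difference:
  H_{32n} − H_{9n} = ln(32n) − ln(9n) + O(1/n) = ln(32/9) + O(1/n).
Hence the limit is ln(32/9).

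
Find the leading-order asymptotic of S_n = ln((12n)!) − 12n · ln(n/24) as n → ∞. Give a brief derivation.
S_n ~ 12n · (ln 288 − 1) + O(ln n)

Stirling: ln((12n)!) = 12n ln(12n) − 12n + O(ln n).
  S_n = 12n ln(12n) − 12n − 12n ln(n/24) + O(ln n)
      = 12n ln(12n) − 12n ln n + 12n ln 24 − 12n + O(ln n)
      = 12n ln 12 + 12n ln 24 − 12n + O(ln n)
      = 12n (ln 288 − 1) + O(ln n).
Numerically ln(288) − 1 ≈ 4.6630.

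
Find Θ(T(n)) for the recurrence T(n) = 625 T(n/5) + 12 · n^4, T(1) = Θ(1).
T(n) = Θ(n^4 log n)

log_5 625 = 4, and f(n) = 12 · n^4 = Θ(n^(log_5 625)). This is Case 2 of the master theorem: T(n) = Θ(f(n) · log n) = Θ(n^4 log n).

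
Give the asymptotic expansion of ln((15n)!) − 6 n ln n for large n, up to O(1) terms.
ln((15n)!) − 6 n ln n = 9 n ln n + 15(ln 15 − 1) n + (1/2) ln(2π·15n) + O(1/n)

Stirling: ln((15n)!) = 15n ln(15n) − 15n + (1/2) ln(2π·15n) + O(1/n).
Expand 15n ln(15n) = 15n (ln n + ln 15) = 15n ln n + 15n ln 15.
Subtract 6n ln n: leading term is (15 − 6) n ln n = 9 n ln n. The next term is 15n ln 15 − 15n = 15(ln 15 − 1) n. Then the (1/2) ln(2π·15n) correction.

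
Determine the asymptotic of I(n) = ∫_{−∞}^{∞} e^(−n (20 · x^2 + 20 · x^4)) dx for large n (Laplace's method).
I(n) ~ sqrt(π/(20n))

φ(x) = 20 · x^2 + 20 · x^4 has its unique global minimum at x* = 0 (since φ'(x) = 40x + 80x^3 = 0 only at x = 0 for real x with both coefficients positive, and φ → ∞ as |x| → ∞). At x* = 0, φ(0) = 0 and φ''(0) = 40. Laplace's method then gives
  I(n) ~ sqrt(2π / (n · φ''(0))) · e^(−n φ(0)) = sqrt(2π / (40n)) = sqrt(π/(20n)).
The 20 · x^4 term contributes only at subleading order (an O(1/n) relative correction).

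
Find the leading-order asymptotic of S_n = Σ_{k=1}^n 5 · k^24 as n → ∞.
S_n ~ n^25 / 5

By integral comparison (Euler-Maclaurin), Σ_{k=1}^n 5 · k^24 = 5 · ∫_0^n x^24 dx + O(n^24) = 5 · n^25/25 = n^25 / 5 + O(n^24). (Equivalently, Faulhaber's formula gives the same leading term.)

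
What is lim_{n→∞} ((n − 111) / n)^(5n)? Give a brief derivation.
lim = e^(−555)

Rewrite as (1 − 111/n)^(5n). By the standard limit (1 + x/n)^n → e^x, we have (1 − 111/n)^n → e^(−111), and raising to the 5th power gives e^(−555).
More precisely, ln[(1 − 111/n)^(5n)] = 5n · ln(1 − 111/n) = 5n · (-111/n + O(1/n^2)) = -555 + O(1/n) → -555.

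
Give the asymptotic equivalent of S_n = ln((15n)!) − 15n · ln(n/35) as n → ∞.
S_n ~ 15n · (ln 525 − 1) + O(ln n)

Stirling: ln((15n)!) = 15n ln(15n) − 15n + O(ln n).
  S_n = 15n ln(15n) − 15n − 15n ln(n/35) + O(ln n)
      = 15n ln(15n) − 15n ln n + 15n ln 35 − 15n + O(ln n)
      = 15n ln 15 + 15n ln 35 − 15n + O(ln n)
      = 15n (ln 525 − 1) + O(ln n).
Numerically ln(525) − 1 ≈ 5.2634.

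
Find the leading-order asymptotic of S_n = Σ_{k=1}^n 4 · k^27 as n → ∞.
S_n ~ n^28 / 7

By integral comparison (Euler-Maclaurin), Σ_{k=1}^n 4 · k^27 = 4 · ∫_0^n x^27 dx + O(n^27) = 4 · n^28/28 = n^28 / 7 + O(n^27). (Equivalently, Faulhaber's formula gives the same leading term.)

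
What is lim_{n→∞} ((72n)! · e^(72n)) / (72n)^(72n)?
lim = ∞

Stirling: (72n)! ~ sqrt(2π·72n) · (72n/e)^(72n). Hence
  (72n)! · e^(72n) / (72n)^(72n) ~ sqrt(2π·72n) = sqrt(2π·72) · sqrt(n) → ∞.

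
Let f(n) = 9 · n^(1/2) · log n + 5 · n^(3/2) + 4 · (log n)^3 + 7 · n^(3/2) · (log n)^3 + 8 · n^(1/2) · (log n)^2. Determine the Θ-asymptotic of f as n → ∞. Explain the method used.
f(n) ∈ Θ(n^(3/2) · (log n)^3)

Compare the terms by growth order. For large n, n^a · (log n)^b dominates n^a' · (log n)^b' iff a > a', or (a = a' and b > b'). Ranking the 5 terms shows the dominant one is 7 · n^(3/2) · (log n)^3. Hence f(n) ∈ Θ(n^(3/2) · (log n)^3).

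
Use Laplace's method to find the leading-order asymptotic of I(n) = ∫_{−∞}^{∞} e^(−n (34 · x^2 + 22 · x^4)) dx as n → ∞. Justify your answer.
I(n) ~ sqrt(π/(34n))

φ(x) = 34 · x^2 + 22 · x^4 has its unique global minimum at x* = 0 (since φ'(x) = 68x + 88x^3 = 0 only at x = 0 for real x with both coefficients positive, and φ → ∞ as |x| → ∞). At x* = 0, φ(0) = 0 and φ''(0) = 68. Laplace's method then gives
  I(n) ~ sqrt(2π / (n · φ''(0))) · e^(−n φ(0)) = sqrt(2π / (68n)) = sqrt(π/(34n)).
The 22 · x^4 term contributes only at subleading order (an O(1/n) relative correction).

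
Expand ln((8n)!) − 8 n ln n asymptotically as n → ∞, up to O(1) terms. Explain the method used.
ln((8n)!) − 8 n ln n = 8(ln 8 − 1) n + (1/2) ln(2π·8n) + O(1/n)

Stirling: ln((8n)!) = 8n ln(8n) − 8n + (1/2) ln(2π·8n) + O(1/n).
Since 8n ln(8n) = 8n ln n + 8n ln 8, subtracting 8n ln n cancels the n ln n term exactly. What remains is 8(ln 8 − 1) n + (1/2) ln(2π·8n) + O(1/n).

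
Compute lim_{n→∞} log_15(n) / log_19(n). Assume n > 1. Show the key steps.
lim = ln(19) / ln(15) = log_15(19)

Change of base: log_15(n) = ln n / ln 15 and log_19(n) = ln n / ln 19. The ratio is (ln n / ln 15) · (ln 19 / ln n) = ln 19 / ln 15, a constant independent of n. So the limit is ln 19 / ln 15 = log_15(19).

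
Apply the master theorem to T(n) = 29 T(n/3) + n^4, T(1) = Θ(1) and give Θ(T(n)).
T(n) = Θ(n^4)

log_3 29 ≈ 3.065. f(n) = n^4 dominates n^(log_3 29) since 4 > 3.065, and the regularity condition a·f(n/b) = 29·(n/3)^4 = (29/81)·n^4 ≤ c·f(n) holds with c = 29/81 ≈ 0.358 < 1. So this is Case 3: T(n) = Θ(f(n)) = Θ(n^4).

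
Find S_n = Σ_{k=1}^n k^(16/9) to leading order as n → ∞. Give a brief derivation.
S_n ~ (9/25) · n^(25/9)

Integral comparison: Σ_{k=1}^n k^(16/9) = ∫_0^n x^(16/9) dx + O(n^(16/9)). The integral is n^(1 + 16/9) / (1 + 16/9) = n^((16+9)/9) / ((16+9)/9) = (9/25) · n^(25/9).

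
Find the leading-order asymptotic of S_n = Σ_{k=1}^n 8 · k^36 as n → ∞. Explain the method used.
S_n ~ 8 · n^37 / 37

By integral comparison (Euler-Maclaurin), Σ_{k=1}^n 8 · k^36 = 8 · ∫_0^n x^36 dx + O(n^36) = 8 · n^37/37 + O(n^36). (Equivalently, Faulhaber's formula gives the same leading term.)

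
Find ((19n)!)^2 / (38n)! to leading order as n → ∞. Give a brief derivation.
((19n)!)^2/(38n)! ~ ((2π·19n)^(1/2) / sqrt(2)) · 2^(−2·19n)  →  0

Write N = 19n. Stirling: N! ~ sqrt(2π N)(N/e)^N and (2N)! ~ sqrt(2π·2N)·(2N/e)^(2N).
  (N!)^2/(2N)! ~ (2π N)^(2/2) (N/e)^(2N) / [sqrt(2π·2N) (2N/e)^(2N)]
     = (2π N)^(2/2) / sqrt(2π·2N) · (N/(2N))^(2N)
     = (2π N)^((2−1)/2) / sqrt(2) · 2^(−2N).
Since 2^2 > 1, the factor 2^(−2N) decays exponentially, so the ratio → 0. Substituting N = 19n gives the stated form.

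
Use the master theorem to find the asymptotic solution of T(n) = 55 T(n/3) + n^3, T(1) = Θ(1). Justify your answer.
T(n) = Θ(n^(log_3 55))

Master theorem: compare f(n) = n^3 to n^(log_3 55) where log_3 55 ≈ 3.648. Since 3 < log_3 55, we have f(n) = O(n^(log_3 55 − ε)) for some ε > 0 — Case 1. Hence T(n) = Θ(n^(log_3 55)).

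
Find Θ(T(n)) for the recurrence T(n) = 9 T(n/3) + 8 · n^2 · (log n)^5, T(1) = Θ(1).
T(n) = Θ(n^2 · (log n)^6)

Here log_3 9 = 2 and f(n) = 8 · n^2 · (log n)^5 = Θ(n^(log_3 9) · (log n)^5). This is the extended Case 2 of the master theorem (f matches the critical exponent up to log factors), giving T(n) = Θ(n^(log_3 9) · (log n)^(5+1)) = Θ(n^2 · (log n)^6).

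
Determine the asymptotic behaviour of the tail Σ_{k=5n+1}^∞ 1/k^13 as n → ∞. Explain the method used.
Σ_{k>5n} 1/k^13 ~ 1/(12 · (5n)^12)

Compare to the integral: ∫_{5n}^∞ x^(−13) dx = [−x^(−12)/12]_{5n}^∞ = 1/((13−1)·(5n)^12). Euler-Maclaurin then gives
  Σ_{k>5n} 1/k^13 = ∫_{5n}^∞ dx/x^13 − 1/(2·(5n)^13) + O(1/(5n)^14).
(Equivalently this is ζ(13) − Σ_{k≤5n} 1/k^13.)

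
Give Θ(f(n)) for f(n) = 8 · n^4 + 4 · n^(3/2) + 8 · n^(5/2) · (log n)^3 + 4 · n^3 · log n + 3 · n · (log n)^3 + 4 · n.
f(n) ∈ Θ(n^4)

Compare the terms by growth order. For large n, n^a · (log n)^b dominates n^a' · (log n)^b' iff a > a', or (a = a' and b > b'). Ranking the 6 terms shows the dominant one is 8 · n^4. Hence f(n) ∈ Θ(n^4).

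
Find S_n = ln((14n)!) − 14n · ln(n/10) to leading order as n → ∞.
S_n ~ 14n · (ln 140 − 1) + O(ln n)

Stirling: ln((14n)!) = 14n ln(14n) − 14n + O(ln n).
  S_n = 14n ln(14n) − 14n − 14n ln(n/10) + O(ln n)
      = 14n ln(14n) − 14n ln n + 14n ln 10 − 14n + O(ln n)
      = 14n ln 14 + 14n ln 10 − 14n + O(ln n)
      = 14n (ln 140 − 1) + O(ln n).
Numerically ln(140) − 1 ≈ 3.9416.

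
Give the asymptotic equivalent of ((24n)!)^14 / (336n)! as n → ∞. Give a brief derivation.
((24n)!)^14/(336n)! ~ ((2π·24n)^(13/2) / sqrt(14)) · 14^(−14·24n)  →  0

Write N = 24n. Stirling: N! ~ sqrt(2π N)(N/e)^N and (14N)! ~ sqrt(2π·14N)·(14N/e)^(14N).
  (N!)^14/(14N)! ~ (2π N)^(14/2) (N/e)^(14N) / [sqrt(2π·14N) (14N/e)^(14N)]
     = (2π N)^(14/2) / sqrt(2π·14N) · (N/(14N))^(14N)
     = (2π N)^((14−1)/2) / sqrt(14) · 14^(−14N).
Since 14^14 > 1, the factor 14^(−14N) decays exponentially, so the ratio → 0. Substituting N = 24n gives the stated form.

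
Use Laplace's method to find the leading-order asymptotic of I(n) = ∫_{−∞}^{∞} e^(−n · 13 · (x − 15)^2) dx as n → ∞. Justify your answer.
I(n) = sqrt(π/(13n))

Here φ(x) = 13 · (x − 15)^2 has its unique minimum at x* = 15 with φ(x*) = 0 and φ''(x*) = 26. Laplace's method gives
  I(n) ~ e^(−n φ(x*)) · sqrt(2π / (n · φ''(x*))) = sqrt(2π / (26n)) = sqrt(π/(13n)).
This is exact: substituting u = (x − 15)·sqrt(13n) gives I(n) = (1/sqrt(13n)) ∫_{−∞}^{∞} e^(−u^2) du = sqrt(π/(13n)).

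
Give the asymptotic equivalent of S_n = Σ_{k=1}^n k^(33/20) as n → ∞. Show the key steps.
S_n ~ (20/53) · n^(53/20)

Integral comparison: Σ_{k=1}^n k^(33/20) = ∫_0^n x^(33/20) dx + O(n^(33/20)). The integral is n^(1 + 33/20) / (1 + 33/20) = n^((33+20)/20) / ((33+20)/20) = (20/53) · n^(53/20).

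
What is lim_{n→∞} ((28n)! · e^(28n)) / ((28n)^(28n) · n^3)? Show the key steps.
lim = 0

Stirling: (28n)! ~ sqrt(2π·28n) · (28n/e)^(28n). Hence
  (28n)! · e^(28n) / (28n)^(28n) ~ sqrt(2π·28n).
Dividing by n^3: sqrt(2π·28n) / n^3 = sqrt(2π·28) · n^((1−6)/2), so the expression behaves like sqrt(2π·28) · n^((1−6)/2) → 0.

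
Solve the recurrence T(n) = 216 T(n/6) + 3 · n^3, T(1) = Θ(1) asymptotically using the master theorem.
T(n) = Θ(n^3 log n)

log_6 216 = 3, and f(n) = 3 · n^3 = Θ(n^(log_6 216)). This is Case 2 of the master theorem: T(n) = Θ(f(n) · log n) = Θ(n^3 log n).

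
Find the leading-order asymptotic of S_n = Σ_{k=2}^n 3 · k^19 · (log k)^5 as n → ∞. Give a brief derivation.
S_n ~ 3 · n^20 · (log n)^5 / 20

By integral comparison, S_n = ∫_1^n 3 · x^19 · (log x)^5 dx + O(n^19 · (log n)^5). For the integral, the leading term of ∫_1^n x^19 (log x)^5 dx is n^20/20 · (log n)^5 (by repeated integration by parts; each step lowers the log-exponent and produces a relatively O(1/log n) correction). Hence S_n ~ 3 · n^20 · (log n)^5 / 20.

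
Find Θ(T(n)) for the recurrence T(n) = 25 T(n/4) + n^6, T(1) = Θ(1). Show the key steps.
T(n) = Θ(n^6)

log_4 25 ≈ 2.322. f(n) = n^6 dominates n^(log_4 25) since 6 > 2.322, and the regularity condition a·f(n/b) = 25·(n/4)^6 = (25/4096)·n^6 ≤ c·f(n) holds with c = 25/4096 ≈ 0.0061 < 1. So this is Case 3: T(n) = Θ(f(n)) = Θ(n^6).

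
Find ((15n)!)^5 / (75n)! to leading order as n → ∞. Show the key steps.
((15n)!)^5/(75n)! ~ ((2π·15n)^(4/2) / sqrt(5)) · 5^(−5·15n)  →  0

Write N = 15n. Stirling: N! ~ sqrt(2π N)(N/e)^N and (5N)! ~ sqrt(2π·5N)·(5N/e)^(5N).
  (N!)^5/(5N)! ~ (2π N)^(5/2) (N/e)^(5N) / [sqrt(2π·5N) (5N/e)^(5N)]
     = (2π N)^(5/2) / sqrt(2π·5N) · (N/(5N))^(5N)
     = (2π N)^((5−1)/2) / sqrt(5) · 5^(−5N).
Since 5^5 > 1, the factor 5^(−5N) decays exponentially, so the ratio → 0. Substituting N = 15n gives the stated form.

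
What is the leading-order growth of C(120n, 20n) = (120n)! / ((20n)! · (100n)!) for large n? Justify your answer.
C(120n, 20n) ~ (46656/3125)^(20n) · sqrt(3/(5π·20n))

Write N = 20n. Apply Stirling to each factorial:
  (6N)! ~ sqrt(2π·6N) · (6N/e)^(6N),
  N! ~ sqrt(2π N) · (N/e)^N,
  (5N)! ~ sqrt(2π·5N) · (5N/e)^(5N).
The exponential factors combine to (6N)^(6N) / (N^N · (5N)^(5N)) = 6^(6N)/5^(5N) = (6^6/5^5)^N = (46656/3125)^N.
The square-root prefactors combine to sqrt(2π·6N) / (sqrt(2π N)·sqrt(2π·5N)) = sqrt(6 / (2π·5·N)) = sqrt(3/(5π·20n)).
Substituting N = 20n: C(120n, 20n) ~ (46656/3125)^(20n) · sqrt(3/(5π·20n)).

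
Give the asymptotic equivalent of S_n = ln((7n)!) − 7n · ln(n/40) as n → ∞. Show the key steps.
S_n ~ 7n · (ln 280 − 1) + O(ln n)

Stirling: ln((7n)!) = 7n ln(7n) − 7n + O(ln n).
  S_n = 7n ln(7n) − 7n − 7n ln(n/40) + O(ln n)
      = 7n ln(7n) − 7n ln n + 7n ln 40 − 7n + O(ln n)
      = 7n ln 7 + 7n ln 40 − 7n + O(ln n)
      = 7n (ln 280 − 1) + O(ln n).
Numerically ln(280) − 1 ≈ 4.6348.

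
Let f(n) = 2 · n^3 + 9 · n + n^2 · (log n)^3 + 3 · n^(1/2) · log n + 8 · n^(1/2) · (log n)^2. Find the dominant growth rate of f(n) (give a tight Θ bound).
f(n) ∈ Θ(n^3)

Compare the terms by growth order. For large n, n^a · (log n)^b dominates n^a' · (log n)^b' iff a > a', or (a = a' and b > b'). Ranking the 5 terms shows the dominant one is 2 · n^3. Hence f(n) ∈ Θ(n^3).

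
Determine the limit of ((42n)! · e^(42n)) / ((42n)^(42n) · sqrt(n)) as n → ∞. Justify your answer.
lim = sqrt(2π·42)

Stirling: (42n)! ~ sqrt(2π·42n) · (42n/e)^(42n). Hence
  (42n)! · e^(42n) / (42n)^(42n) ~ sqrt(2π·42n).
Dividing by sqrt(n): sqrt(2π·42n) / sqrt(n) = sqrt(2π·42) · n^((1−1)/2), so the limit is sqrt(2π·42).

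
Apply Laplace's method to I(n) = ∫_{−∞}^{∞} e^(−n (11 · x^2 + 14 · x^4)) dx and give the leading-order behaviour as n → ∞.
I(n) ~ sqrt(π/(11n))

φ(x) = 11 · x^2 + 14 · x^4 has its unique global minimum at x* = 0 (since φ'(x) = 22x + 56x^3 = 0 only at x = 0 for real x with both coefficients positive, and φ → ∞ as |x| → ∞). At x* = 0, φ(0) = 0 and φ''(0) = 22. Laplace's method then gives
  I(n) ~ sqrt(2π / (n · φ''(0))) · e^(−n φ(0)) = sqrt(2π / (22n)) = sqrt(π/(11n)).
The 14 · x^4 term contributes only at subleading order (an O(1/n) relative correction).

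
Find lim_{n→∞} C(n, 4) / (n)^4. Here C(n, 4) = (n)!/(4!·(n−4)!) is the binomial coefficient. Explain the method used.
lim = 1/4! = 1/24

With N = n → ∞: C(N, 4) / N^4 = [N(N−1)…(N−3)] / (4! · N^4) = (1/4!) · 1 · (1 − 1/n) · (1 − 2/n) · (1 − 3/n). Each factor → 1 as N → ∞, so the limit is 1/4! = 1/24.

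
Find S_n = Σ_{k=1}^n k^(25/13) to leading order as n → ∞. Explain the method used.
S_n ~ (13/38) · n^(38/13)

Integral comparison: Σ_{k=1}^n k^(25/13) = ∫_0^n x^(25/13) dx + O(n^(25/13)). The integral is n^(1 + 25/13) / (1 + 25/13) = n^((25+13)/13) / ((25+13)/13) = (13/38) · n^(38/13).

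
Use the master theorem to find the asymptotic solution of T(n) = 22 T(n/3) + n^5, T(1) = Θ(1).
T(n) = Θ(n^5)

log_3 22 ≈ 2.814. f(n) = n^5 dominates n^(log_3 22) since 5 > 2.814, and the regularity condition a·f(n/b) = 22·(n/3)^5 = (22/243)·n^5 ≤ c·f(n) holds with c = 22/243 ≈ 0.0905 < 1. So this is Case 3: T(n) = Θ(f(n)) = Θ(n^5).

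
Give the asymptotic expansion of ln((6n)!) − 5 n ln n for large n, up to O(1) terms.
ln((6n)!) − 5 n ln n = n ln n + 6(ln 6 − 1) n + (1/2) ln(2π·6n) + O(1/n)

Stirling: ln((6n)!) = 6n ln(6n) − 6n + (1/2) ln(2π·6n) + O(1/n).
Expand 6n ln(6n) = 6n (ln n + ln 6) = 6n ln n + 6n ln 6.
Subtract 5n ln n: leading term is (6 − 5) n ln n = n ln n. The next term is 6n ln 6 − 6n = 6(ln 6 − 1) n. Then the (1/2) ln(2π·6n) correction.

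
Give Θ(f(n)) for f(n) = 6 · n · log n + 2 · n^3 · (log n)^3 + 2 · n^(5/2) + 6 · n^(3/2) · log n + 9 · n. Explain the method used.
f(n) ∈ Θ(n^3 · (log n)^3)

Compare the terms by growth order. For large n, n^a · (log n)^b dominates n^a' · (log n)^b' iff a > a', or (a = a' and b > b'). Ranking the 5 terms shows the dominant one is 2 · n^3 · (log n)^3. Hence f(n) ∈ Θ(n^3 · (log n)^3).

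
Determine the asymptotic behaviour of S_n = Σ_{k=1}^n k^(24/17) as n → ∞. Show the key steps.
S_n ~ (17/41) · n^(41/17)

Integral comparison: Σ_{k=1}^n k^(24/17) = ∫_0^n x^(24/17) dx + O(n^(24/17)). The integral is n^(1 + 24/17) / (1 + 24/17) = n^((24+17)/17) / ((24+17)/17) = (17/41) · n^(41/17).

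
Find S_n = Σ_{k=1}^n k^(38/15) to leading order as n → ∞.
S_n ~ (15/53) · n^(53/15)

Integral comparison: Σ_{k=1}^n k^(38/15) = ∫_0^n x^(38/15) dx + O(n^(38/15)). The integral is n^(1 + 38/15) / (1 + 38/15) = n^((38+15)/15) / ((38+15)/15) = (15/53) · n^(53/15).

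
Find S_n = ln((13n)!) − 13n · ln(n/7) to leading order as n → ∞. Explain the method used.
S_n ~ 13n · (ln 91 − 1) + O(ln n)

Stirling: ln((13n)!) = 13n ln(13n) − 13n + O(ln n).
  S_n = 13n ln(13n) − 13n − 13n ln(n/7) + O(ln n)
      = 13n ln(13n) − 13n ln n + 13n ln 7 − 13n + O(ln n)
      = 13n ln 13 + 13n ln 7 − 13n + O(ln n)
      = 13n (ln 91 − 1) + O(ln n).
Numerically ln(91) − 1 ≈ 3.5109.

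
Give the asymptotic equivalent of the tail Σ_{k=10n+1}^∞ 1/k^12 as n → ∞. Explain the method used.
Σ_{k>10n} 1/k^12 ~ 1/(11 · (10n)^11)

Compare to the integral: ∫_{10n}^∞ x^(−12) dx = [−x^(−11)/11]_{10n}^∞ = 1/((12−1)·(10n)^11). Euler-Maclaurin then gives
  Σ_{k>10n} 1/k^12 = ∫_{10n}^∞ dx/x^12 − 1/(2·(10n)^12) + O(1/(10n)^13).
(Equivalently this is ζ(12) − Σ_{k≤10n} 1/k^12.)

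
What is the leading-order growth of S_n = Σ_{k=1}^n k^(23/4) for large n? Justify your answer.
S_n ~ (4/27) · n^(27/4)

Integral comparison: Σ_{k=1}^n k^(23/4) = ∫_0^n x^(23/4) dx + O(n^(23/4)). The integral is n^(1 + 23/4) / (1 + 23/4) = n^((23+4)/4) / ((23+4)/4) = (4/27) · n^(27/4).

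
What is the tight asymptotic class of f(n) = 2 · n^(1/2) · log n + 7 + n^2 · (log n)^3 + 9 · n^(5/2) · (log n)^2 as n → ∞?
f(n) ∈ Θ(n^(5/2) · (log n)^2)

Compare the terms by growth order. For large n, n^a · (log n)^b dominates n^a' · (log n)^b' iff a > a', or (a = a' and b > b'). Ranking the 4 terms shows the dominant one is 9 · n^(5/2) · (log n)^2. Hence f(n) ∈ Θ(n^(5/2) · (log n)^2).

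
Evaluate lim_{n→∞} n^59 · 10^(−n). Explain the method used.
lim = 0

Exponentials with base > 1 dominate every fixed polynomial: for any fixed c, n^c / 10^n → 0 as n → ∞ (e.g. by the ratio test, or by writing 10^n = e^(n ln 10) and noting e^(n ln 10) / n^c → ∞). Hence n^59 · 10^(−n) = n^59 / 10^n → 0.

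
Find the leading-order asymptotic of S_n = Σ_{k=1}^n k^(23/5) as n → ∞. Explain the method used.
S_n ~ (5/28) · n^(28/5)

Integral comparison: Σ_{k=1}^n k^(23/5) = ∫_0^n x^(23/5) dx + O(n^(23/5)). The integral is n^(1 + 23/5) / (1 + 23/5) = n^((23+5)/5) / ((23+5)/5) = (5/28) · n^(28/5).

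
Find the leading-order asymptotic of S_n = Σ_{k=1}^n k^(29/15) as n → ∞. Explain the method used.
S_n ~ (15/44) · n^(44/15)

Integral comparison: Σ_{k=1}^n k^(29/15) = ∫_0^n x^(29/15) dx + O(n^(29/15)). The integral is n^(1 + 29/15) / (1 + 29/15) = n^((29+15)/15) / ((29+15)/15) = (15/44) · n^(44/15).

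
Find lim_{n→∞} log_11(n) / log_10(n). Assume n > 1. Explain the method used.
lim = ln(10) / ln(11) = log_11(10)

Change of base: log_11(n) = ln n / ln 11 and log_10(n) = ln n / ln 10. The ratio is (ln n / ln 11) · (ln 10 / ln n) = ln 10 / ln 11, a constant independent of n. So the limit is ln 10 / ln 11 = log_11(10).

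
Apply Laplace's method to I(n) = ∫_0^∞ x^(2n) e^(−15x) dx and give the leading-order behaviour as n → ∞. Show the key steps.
I(n) ~ (sqrt(2π·2n) / 15) · (2n/(15e))^(2n)

Write the integrand as exp(2n ln x − 15x) and set f(x) = 2n ln x − 15x. Then f'(x) = 2n/x − 15 = 0 at x* = 2n/15, and f''(x*) = −2n/x*^2 = −15^2/(2n). Laplace's method (interior maximum) gives
  I(n) ~ e^(f(x*)) · sqrt(2π / |f''(x*)|)
        = exp(2n ln(2n/15) − 2n) · sqrt(2π · 2n / 15^2)
        = (2n/15)^(2n) e^(−2n) · sqrt(2π·2n) / 15
        = (sqrt(2π·2n) / 15) · (2n/(15e))^(2n).
This matches Γ(2n+1)/15^(2n+1) with Stirling applied to Γ.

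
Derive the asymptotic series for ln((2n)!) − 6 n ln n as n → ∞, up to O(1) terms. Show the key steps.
ln((2n)!) − 6 n ln n = −4 n ln n + 2(ln 2 − 1) n + (1/2) ln(2π·2n) + O(1/n)

Stirling: ln((2n)!) = 2n ln(2n) − 2n + (1/2) ln(2π·2n) + O(1/n).
Expand 2n ln(2n) = 2n (ln n + ln 2) = 2n ln n + 2n ln 2.
Subtract 6n ln n: leading term is (2 − 6) n ln n = −4 n ln n. The next term is 2n ln 2 − 2n = 2(ln 2 − 1) n. Then the (1/2) ln(2π·2n) correction.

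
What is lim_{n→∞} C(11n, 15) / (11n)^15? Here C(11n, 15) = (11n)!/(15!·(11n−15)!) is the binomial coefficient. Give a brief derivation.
lim = 1/15! = 1/1307674368000

With N = 11n → ∞: C(N, 15) / N^15 = [N(N−1)…(N−14)] / (15! · N^15) = (1/15!) · 1 · (1 − 1/(11n)) · … · (1 − 14/(11n)). Each factor → 1 as N → ∞, so the limit is 1/15! = 1/1307674368000.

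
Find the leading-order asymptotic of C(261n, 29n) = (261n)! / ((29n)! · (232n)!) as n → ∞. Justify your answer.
C(261n, 29n) ~ (387420489/16777216)^(29n) · sqrt(9/(16π·29n))

Write N = 29n. Apply Stirling to each factorial:
  (9N)! ~ sqrt(2π·9N) · (9N/e)^(9N),
  N! ~ sqrt(2π N) · (N/e)^N,
  (8N)! ~ sqrt(2π·8N) · (8N/e)^(8N).
The exponential factors combine to (9N)^(9N) / (N^N · (8N)^(8N)) = 9^(9N)/8^(8N) = (9^9/8^8)^N = (387420489/16777216)^N.
The square-root prefactors combine to sqrt(2π·9N) / (sqrt(2π N)·sqrt(2π·8N)) = sqrt(9 / (2π·8·N)) = sqrt(9/(16π·29n)).
Substituting N = 29n: C(261n, 29n) ~ (387420489/16777216)^(29n) · sqrt(9/(16π·29n)).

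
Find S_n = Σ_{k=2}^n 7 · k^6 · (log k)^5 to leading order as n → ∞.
S_n ~ n^7 · (log n)^5

By integral comparison, S_n = ∫_1^n 7 · x^6 · (log x)^5 dx + O(n^6 · (log n)^5). For the integral, the leading term of ∫_1^n x^6 (log x)^5 dx is n^7/7 · (log n)^5 (by repeated integration by parts; each step lowers the log-exponent and produces a relatively O(1/log n) correction). Hence S_n ~ n^7 · (log n)^5.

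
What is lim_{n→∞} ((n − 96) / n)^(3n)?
lim = e^(−288)

Rewrite as (1 − 96/n)^(3n). By the standard limit (1 + x/n)^n → e^x, we have (1 − 96/n)^n → e^(−96), and raising to the 3rd power gives e^(−288).
More precisely, ln[(1 − 96/n)^(3n)] = 3n · ln(1 − 96/n) = 3n · (-96/n + O(1/n^2)) = -288 + O(1/n) → -288.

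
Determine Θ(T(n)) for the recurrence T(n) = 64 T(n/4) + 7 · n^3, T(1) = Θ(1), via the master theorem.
T(n) = Θ(n^3 log n)

log_4 64 = 3, and f(n) = 7 · n^3 = Θ(n^(log_4 64)). This is Case 2 of the master theorem: T(n) = Θ(f(n) · log n) = Θ(n^3 log n).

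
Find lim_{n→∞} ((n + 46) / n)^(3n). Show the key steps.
lim = e^138

Rewrite as (1 + 46/n)^(3n). By the standard limit (1 + x/n)^n → e^x, we have (1 + 46/n)^n → e^46, and raising to the 3rd power gives e^138.
More precisely, ln[(1 + 46/n)^(3n)] = 3n · ln(1 + 46/n) = 3n · (46/n + O(1/n^2)) = 138 + O(1/n) → 138.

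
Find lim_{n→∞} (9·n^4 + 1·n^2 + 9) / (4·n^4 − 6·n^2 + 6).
lim = 9/4

For large n the leading n^4 terms dominate both numerator and denominator. Dividing top and bottom by n^4, every other term tends to 0, leaving 9/4.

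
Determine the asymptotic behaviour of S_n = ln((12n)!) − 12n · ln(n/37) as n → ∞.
S_n ~ 12n · (ln 444 − 1) + O(ln n)

Stirling: ln((12n)!) = 12n ln(12n) − 12n + O(ln n).
  S_n = 12n ln(12n) − 12n − 12n ln(n/37) + O(ln n)
      = 12n ln(12n) − 12n ln n + 12n ln 37 − 12n + O(ln n)
      = 12n ln 12 + 12n ln 37 − 12n + O(ln n)
      = 12n (ln 444 − 1) + O(ln n).
Numerically ln(444) − 1 ≈ 5.0958.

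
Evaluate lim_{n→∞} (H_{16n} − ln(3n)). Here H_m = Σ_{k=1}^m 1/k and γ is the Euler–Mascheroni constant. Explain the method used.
lim = ln(16/3) + γ

By Euler-Maclaurin, H_m = ln m + γ + O(1/m). So
  H_{16n} − ln(3n) = ln(16n) + γ − ln(3n) + O(1/n)
                       = ln(16/3) + γ + O(1/n).
Hence the limit is ln(16/3) + γ.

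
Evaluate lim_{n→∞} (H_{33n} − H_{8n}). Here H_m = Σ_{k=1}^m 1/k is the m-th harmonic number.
lim = ln(33/8)

Euler-Maclaurin gives H_m = ln m + γ + 1/(2m) + O(1/m^2). The γ and O(1/m) terms cancel in the difference:
  H_{33n} − H_{8n} = ln(33n) − ln(8n) + O(1/n) = ln(33/8) + O(1/n).
Hence the limit is ln(33/8).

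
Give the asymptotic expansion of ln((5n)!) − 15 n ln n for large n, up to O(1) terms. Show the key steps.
ln((5n)!) − 15 n ln n = −10 n ln n + 5(ln 5 − 1) n + (1/2) ln(2π·5n) + O(1/n)

Stirling: ln((5n)!) = 5n ln(5n) − 5n + (1/2) ln(2π·5n) + O(1/n).
Expand 5n ln(5n) = 5n (ln n + ln 5) = 5n ln n + 5n ln 5.
Subtract 15n ln n: leading term is (5 − 15) n ln n = −10 n ln n. The next term is 5n ln 5 − 5n = 5(ln 5 − 1) n. Then the (1/2) ln(2π·5n) correction.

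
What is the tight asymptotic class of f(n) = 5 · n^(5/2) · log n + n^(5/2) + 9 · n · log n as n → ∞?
f(n) ∈ Θ(n^(5/2) · log n)

Compare the terms by growth order. For large n, n^a · (log n)^b dominates n^a' · (log n)^b' iff a > a', or (a = a' and b > b'). Ranking the 3 terms shows the dominant one is 5 · n^(5/2) · log n. Hence f(n) ∈ Θ(n^(5/2) · log n).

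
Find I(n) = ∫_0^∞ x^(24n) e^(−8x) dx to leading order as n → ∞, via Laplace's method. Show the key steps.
I(n) ~ (sqrt(2π·24n) / 8) · (24n/(8e))^(24n)

Write the integrand as exp(24n ln x − 8x) and set f(x) = 24n ln x − 8x. Then f'(x) = 24n/x − 8 = 0 at x* = 24n/8, and f''(x*) = −24n/x*^2 = −8^2/(24n). Laplace's method (interior maximum) gives
  I(n) ~ e^(f(x*)) · sqrt(2π / |f''(x*)|)
        = exp(24n ln(24n/8) − 24n) · sqrt(2π · 24n / 8^2)
        = (24n/8)^(24n) e^(−24n) · sqrt(2π·24n) / 8
        = (sqrt(2π·24n) / 8) · (24n/(8e))^(24n).
This matches Γ(24n+1)/8^(24n+1) with Stirling applied to Γ.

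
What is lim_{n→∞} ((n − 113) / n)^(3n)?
lim = e^(−339)

Rewrite as (1 − 113/n)^(3n). By the standard limit (1 + x/n)^n → e^x, we have (1 − 113/n)^n → e^(−113), and raising to the 3rd power gives e^(−339).
More precisely, ln[(1 − 113/n)^(3n)] = 3n · ln(1 − 113/n) = 3n · (-113/n + O(1/n^2)) = -339 + O(1/n) → -339.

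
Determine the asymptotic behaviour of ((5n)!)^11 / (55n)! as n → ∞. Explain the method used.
((5n)!)^11/(55n)! ~ ((2π·5n)^(10/2) / sqrt(11)) · 11^(−11·5n)  →  0

Write N = 5n. Stirling: N! ~ sqrt(2π N)(N/e)^N and (11N)! ~ sqrt(2π·11N)·(11N/e)^(11N).
  (N!)^11/(11N)! ~ (2π N)^(11/2) (N/e)^(11N) / [sqrt(2π·11N) (11N/e)^(11N)]
     = (2π N)^(11/2) / sqrt(2π·11N) · (N/(11N))^(11N)
     = (2π N)^((11−1)/2) / sqrt(11) · 11^(−11N).
Since 11^11 > 1, the factor 11^(−11N) decays exponentially, so the ratio → 0. Substituting N = 5n gives the stated form.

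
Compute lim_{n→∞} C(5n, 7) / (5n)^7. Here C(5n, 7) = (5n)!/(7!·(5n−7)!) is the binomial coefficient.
lim = 1/7! = 1/5040

With N = 5n → ∞: C(N, 7) / N^7 = [N(N−1)…(N−6)] / (7! · N^7) = (1/7!) · 1 · (1 − 1/(5n)) · … · (1 − 6/(5n)). Each factor → 1 as N → ∞, so the limit is 1/7! = 1/5040.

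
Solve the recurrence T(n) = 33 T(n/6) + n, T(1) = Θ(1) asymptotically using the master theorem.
T(n) = Θ(n^(log_6 33))

Master theorem: compare f(n) = n to n^(log_6 33) where log_6 33 ≈ 1.951. Since 1 < log_6 33, we have f(n) = O(n^(log_6 33 − ε)) for some ε > 0 — Case 1. Hence T(n) = Θ(n^(log_6 33)).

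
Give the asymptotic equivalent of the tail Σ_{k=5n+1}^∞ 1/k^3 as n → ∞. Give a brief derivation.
Σ_{k>5n} 1/k^3 ~ 1/(2 · (5n)^2)

Compare to the integral: ∫_{5n}^∞ x^(−3) dx = [−x^(−2)/2]_{5n}^∞ = 1/((3−1)·(5n)^2). Euler-Maclaurin then gives
  Σ_{k>5n} 1/k^3 = ∫_{5n}^∞ dx/x^3 − 1/(2·(5n)^3) + O(1/(5n)^4).
(Equivalently this is ζ(3) − Σ_{k≤5n} 1/k^3.)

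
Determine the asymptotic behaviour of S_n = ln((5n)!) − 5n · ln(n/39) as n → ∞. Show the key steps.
S_n ~ 5n · (ln 195 − 1) + O(ln n)

Stirling: ln((5n)!) = 5n ln(5n) − 5n + O(ln n).
  S_n = 5n ln(5n) − 5n − 5n ln(n/39) + O(ln n)
      = 5n ln(5n) − 5n ln n + 5n ln 39 − 5n + O(ln n)
      = 5n ln 5 + 5n ln 39 − 5n + O(ln n)
      = 5n (ln 195 − 1) + O(ln n).
Numerically ln(195) − 1 ≈ 4.2730.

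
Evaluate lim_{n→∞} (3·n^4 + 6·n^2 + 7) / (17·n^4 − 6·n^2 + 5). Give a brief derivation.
lim = 3/17

For large n the leading n^4 terms dominate both numerator and denominator. Dividing top and bottom by n^4, every other term tends to 0, leaving 3/17.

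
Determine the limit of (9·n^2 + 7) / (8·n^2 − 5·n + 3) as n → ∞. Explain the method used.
lim = 9/8

For large n the leading n^2 terms dominate both numerator and denominator. Dividing top and bottom by n^2, every other term tends to 0, leaving 9/8.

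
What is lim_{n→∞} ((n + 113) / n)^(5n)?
lim = e^565

Rewrite as (1 + 113/n)^(5n). By the standard limit (1 + x/n)^n → e^x, we have (1 + 113/n)^n → e^113, and raising to the 5th power gives e^565.
More precisely, ln[(1 + 113/n)^(5n)] = 5n · ln(1 + 113/n) = 5n · (113/n + O(1/n^2)) = 565 + O(1/n) → 565.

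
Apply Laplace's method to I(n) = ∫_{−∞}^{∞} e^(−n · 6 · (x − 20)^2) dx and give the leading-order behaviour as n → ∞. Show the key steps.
I(n) = sqrt(π/(6n))

Here φ(x) = 6 · (x − 20)^2 has its unique minimum at x* = 20 with φ(x*) = 0 and φ''(x*) = 12. Laplace's method gives
  I(n) ~ e^(−n φ(x*)) · sqrt(2π / (n · φ''(x*))) = sqrt(2π / (12n)) = sqrt(π/(6n)).
This is exact: substituting u = (x − 20)·sqrt(6n) gives I(n) = (1/sqrt(6n)) ∫_{−∞}^{∞} e^(−u^2) du = sqrt(π/(6n)).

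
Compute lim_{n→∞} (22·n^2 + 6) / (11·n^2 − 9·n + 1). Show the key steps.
lim = 22/11 = 2

For large n the leading n^2 terms dominate both numerator and denominator. Dividing top and bottom by n^2, every other term tends to 0, leaving 22/11 = 2.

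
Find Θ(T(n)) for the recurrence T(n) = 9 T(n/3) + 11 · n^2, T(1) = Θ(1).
T(n) = Θ(n^2 log n)

log_3 9 = 2, and f(n) = 11 · n^2 = Θ(n^(log_3 9)). This is Case 2 of the master theorem: T(n) = Θ(f(n) · log n) = Θ(n^2 log n).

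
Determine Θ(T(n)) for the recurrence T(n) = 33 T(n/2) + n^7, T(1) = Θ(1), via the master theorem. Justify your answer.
T(n) = Θ(n^7)

log_2 33 ≈ 5.044. f(n) = n^7 dominates n^(log_2 33) since 7 > 5.044, and the regularity condition a·f(n/b) = 33·(n/2)^7 = (33/128)·n^7 ≤ c·f(n) holds with c = 33/128 ≈ 0.258 < 1. So this is Case 3: T(n) = Θ(f(n)) = Θ(n^7).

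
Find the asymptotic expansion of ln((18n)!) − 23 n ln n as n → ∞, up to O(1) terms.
ln((18n)!) − 23 n ln n = −5 n ln n + 18(ln 18 − 1) n + (1/2) ln(2π·18n) + O(1/n)

Stirling: ln((18n)!) = 18n ln(18n) − 18n + (1/2) ln(2π·18n) + O(1/n).
Expand 18n ln(18n) = 18n (ln n + ln 18) = 18n ln n + 18n ln 18.
Subtract 23n ln n: leading term is (18 − 23) n ln n = −5 n ln n. The next term is 18n ln 18 − 18n = 18(ln 18 − 1) n. Then the (1/2) ln(2π·18n) correction.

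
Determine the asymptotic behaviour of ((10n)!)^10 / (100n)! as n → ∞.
((10n)!)^10/(100n)! ~ ((2π·10n)^(9/2) / sqrt(10)) · 10^(−10·10n)  →  0

Write N = 10n. Stirling: N! ~ sqrt(2π N)(N/e)^N and (10N)! ~ sqrt(2π·10N)·(10N/e)^(10N).
  (N!)^10/(10N)! ~ (2π N)^(10/2) (N/e)^(10N) / [sqrt(2π·10N) (10N/e)^(10N)]
     = (2π N)^(10/2) / sqrt(2π·10N) · (N/(10N))^(10N)
     = (2π N)^((10−1)/2) / sqrt(10) · 10^(−10N).
Since 10^10 > 1, the factor 10^(−10N) decays exponentially, so the ratio → 0. Substituting N = 10n gives the stated form.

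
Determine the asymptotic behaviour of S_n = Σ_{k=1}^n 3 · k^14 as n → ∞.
S_n ~ n^15 / 5

By integral comparison (Euler-Maclaurin), Σ_{k=1}^n 3 · k^14 = 3 · ∫_0^n x^14 dx + O(n^14) = 3 · n^15/15 = n^15 / 5 + O(n^14). (Equivalently, Faulhaber's formula gives the same leading term.)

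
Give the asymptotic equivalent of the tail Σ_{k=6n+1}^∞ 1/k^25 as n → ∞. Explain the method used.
Σ_{k>6n} 1/k^25 ~ 1/(24 · (6n)^24)

Compare to the integral: ∫_{6n}^∞ x^(−25) dx = [−x^(−24)/24]_{6n}^∞ = 1/((25−1)·(6n)^24). Euler-Maclaurin then gives
  Σ_{k>6n} 1/k^25 = ∫_{6n}^∞ dx/x^25 − 1/(2·(6n)^25) + O(1/(6n)^26).
(Equivalently this is ζ(25) − Σ_{k≤6n} 1/k^25.)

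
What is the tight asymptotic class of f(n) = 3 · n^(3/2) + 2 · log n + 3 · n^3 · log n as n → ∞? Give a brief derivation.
f(n) ∈ Θ(n^3 · log n)

Compare the terms by growth order. For large n, n^a · (log n)^b dominates n^a' · (log n)^b' iff a > a', or (a = a' and b > b'). Ranking the 3 terms shows the dominant one is 3 · n^3 · log n. Hence f(n) ∈ Θ(n^3 · log n).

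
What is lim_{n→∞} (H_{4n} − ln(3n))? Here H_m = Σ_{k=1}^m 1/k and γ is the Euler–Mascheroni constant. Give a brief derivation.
lim = ln(4/3) + γ

By Euler-Maclaurin, H_m = ln m + γ + O(1/m). So
  H_{4n} − ln(3n) = ln(4n) + γ − ln(3n) + O(1/n)
                       = ln(4/3) + γ + O(1/n).
Hence the limit is ln(4/3) + γ.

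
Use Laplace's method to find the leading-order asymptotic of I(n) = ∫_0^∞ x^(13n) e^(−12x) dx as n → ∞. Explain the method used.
I(n) ~ (sqrt(2π·13n) / 12) · (13n/(12e))^(13n)

Write the integrand as exp(13n ln x − 12x) and set f(x) = 13n ln x − 12x. Then f'(x) = 13n/x − 12 = 0 at x* = 13n/12, and f''(x*) = −13n/x*^2 = −12^2/(13n). Laplace's method (interior maximum) gives
  I(n) ~ e^(f(x*)) · sqrt(2π / |f''(x*)|)
        = exp(13n ln(13n/12) − 13n) · sqrt(2π · 13n / 12^2)
        = (13n/12)^(13n) e^(−13n) · sqrt(2π·13n) / 12
        = (sqrt(2π·13n) / 12) · (13n/(12e))^(13n).
This matches Γ(13n+1)/12^(13n+1) with Stirling applied to Γ.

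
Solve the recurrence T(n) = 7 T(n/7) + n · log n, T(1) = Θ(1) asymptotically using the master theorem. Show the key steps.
T(n) = Θ(n · (log n)^2)

Here log_7 7 = 1 and f(n) = n · log n = Θ(n^(log_7 7) · (log n)^1). This is the extended Case 2 of the master theorem (f matches the critical exponent up to log factors), giving T(n) = Θ(n^(log_7 7) · (log n)^(1+1)) = Θ(n · (log n)^2).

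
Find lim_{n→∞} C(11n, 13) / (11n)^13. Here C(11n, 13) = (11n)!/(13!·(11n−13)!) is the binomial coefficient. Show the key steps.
lim = 1/13! = 1/6227020800

With N = 11n → ∞: C(N, 13) / N^13 = [N(N−1)…(N−12)] / (13! · N^13) = (1/13!) · 1 · (1 − 1/(11n)) · … · (1 − 12/(11n)). Each factor → 1 as N → ∞, so the limit is 1/13! = 1/6227020800.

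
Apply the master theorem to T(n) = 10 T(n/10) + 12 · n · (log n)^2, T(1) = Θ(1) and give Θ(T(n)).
T(n) = Θ(n · (log n)^3)

Here log_10 10 = 1 and f(n) = 12 · n · (log n)^2 = Θ(n^(log_10 10) · (log n)^2). This is the extended Case 2 of the master theorem (f matches the critical exponent up to log factors), giving T(n) = Θ(n^(log_10 10) · (log n)^(2+1)) = Θ(n · (log n)^3).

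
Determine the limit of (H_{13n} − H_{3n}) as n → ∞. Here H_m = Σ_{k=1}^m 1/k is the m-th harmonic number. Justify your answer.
lim = ln(13/3)

Euler-Maclaurin gives H_m = ln m + γ + 1/(2m) + O(1/m^2). The γ and O(1/m) terms cancel in the difference:
  H_{13n} − H_{3n} = ln(13n) − ln(3n) + O(1/n) = ln(13/3) + O(1/n).
Hence the limit is ln(13/3).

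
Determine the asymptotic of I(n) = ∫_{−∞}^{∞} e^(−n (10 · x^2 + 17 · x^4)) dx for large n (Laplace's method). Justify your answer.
I(n) ~ sqrt(π/(10n))

φ(x) = 10 · x^2 + 17 · x^4 has its unique global minimum at x* = 0 (since φ'(x) = 20x + 68x^3 = 0 only at x = 0 for real x with both coefficients positive, and φ → ∞ as |x| → ∞). At x* = 0, φ(0) = 0 and φ''(0) = 20. Laplace's method then gives
  I(n) ~ sqrt(2π / (n · φ''(0))) · e^(−n φ(0)) = sqrt(2π / (20n)) = sqrt(π/(10n)).
The 17 · x^4 term contributes only at subleading order (an O(1/n) relative correction).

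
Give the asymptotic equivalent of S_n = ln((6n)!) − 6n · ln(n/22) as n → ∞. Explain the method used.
S_n ~ 6n · (ln 132 − 1) + O(ln n)

Stirling: ln((6n)!) = 6n ln(6n) − 6n + O(ln n).
  S_n = 6n ln(6n) − 6n − 6n ln(n/22) + O(ln n)
      = 6n ln(6n) − 6n ln n + 6n ln 22 − 6n + O(ln n)
      = 6n ln 6 + 6n ln 22 − 6n + O(ln n)
      = 6n (ln 132 − 1) + O(ln n).
Numerically ln(132) − 1 ≈ 3.8828.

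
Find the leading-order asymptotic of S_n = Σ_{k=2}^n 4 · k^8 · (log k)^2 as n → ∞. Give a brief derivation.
S_n ~ 4 · n^9 · (log n)^2 / 9

By integral comparison, S_n = ∫_1^n 4 · x^8 · (log x)^2 dx + O(n^8 · (log n)^2). For the integral, the leading term of ∫_1^n x^8 (log x)^2 dx is n^9/9 · (log n)^2 (by repeated integration by parts; each step lowers the log-exponent and produces a relatively O(1/log n) correction). Hence S_n ~ 4 · n^9 · (log n)^2 / 9.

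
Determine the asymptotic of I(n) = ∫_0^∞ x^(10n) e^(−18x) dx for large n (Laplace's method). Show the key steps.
I(n) ~ (sqrt(2π·10n) / 18) · (10n/(18e))^(10n)

Write the integrand as exp(10n ln x − 18x) and set f(x) = 10n ln x − 18x. Then f'(x) = 10n/x − 18 = 0 at x* = 10n/18, and f''(x*) = −10n/x*^2 = −18^2/(10n). Laplace's method (interior maximum) gives
  I(n) ~ e^(f(x*)) · sqrt(2π / |f''(x*)|)
        = exp(10n ln(10n/18) − 10n) · sqrt(2π · 10n / 18^2)
        = (10n/18)^(10n) e^(−10n) · sqrt(2π·10n) / 18
        = (sqrt(2π·10n) / 18) · (10n/(18e))^(10n).
This matches Γ(10n+1)/18^(10n+1) with Stirling applied to Γ.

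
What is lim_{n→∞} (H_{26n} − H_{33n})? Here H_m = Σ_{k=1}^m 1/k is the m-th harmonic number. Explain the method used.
lim = ln(26/33)

Euler-Maclaurin gives H_m = ln m + γ + 1/(2m) + O(1/m^2). The γ and O(1/m) terms cancel in the difference:
  H_{26n} − H_{33n} = ln(26n) − ln(33n) + O(1/n) = ln(26/33) + O(1/n).
Hence the limit is ln(26/33).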